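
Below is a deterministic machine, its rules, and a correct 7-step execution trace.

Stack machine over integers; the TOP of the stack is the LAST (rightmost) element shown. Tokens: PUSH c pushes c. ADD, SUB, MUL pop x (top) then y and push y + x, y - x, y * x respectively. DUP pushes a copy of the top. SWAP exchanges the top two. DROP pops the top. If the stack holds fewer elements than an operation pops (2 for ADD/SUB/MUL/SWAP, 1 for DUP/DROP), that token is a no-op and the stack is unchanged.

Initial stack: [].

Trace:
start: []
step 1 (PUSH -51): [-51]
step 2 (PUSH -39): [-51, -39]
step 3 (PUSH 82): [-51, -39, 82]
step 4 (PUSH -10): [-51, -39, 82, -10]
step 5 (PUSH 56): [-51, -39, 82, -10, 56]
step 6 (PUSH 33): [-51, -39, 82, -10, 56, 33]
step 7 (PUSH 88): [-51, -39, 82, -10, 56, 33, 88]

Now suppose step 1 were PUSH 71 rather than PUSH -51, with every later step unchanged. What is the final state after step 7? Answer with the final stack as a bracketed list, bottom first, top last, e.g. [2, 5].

(re-executing from step 1 with the substitution; state before step 1: [])
step 1 (PUSH 71): [71]
step 2 (PUSH -39): [71, -39]
step 3 (PUSH 82): [71, -39, 82]
step 4 (PUSH -10): [71, -39, 82, -10]
step 5 (PUSH 56): [71, -39, 82, -10, 56]
step 6 (PUSH 33): [71, -39, 82, -10, 56, 33]
step 7 (PUSH 88): [71, -39, 82, -10, 56, 33, 88]

[71, -39, 82, -10, 56, 33, 88]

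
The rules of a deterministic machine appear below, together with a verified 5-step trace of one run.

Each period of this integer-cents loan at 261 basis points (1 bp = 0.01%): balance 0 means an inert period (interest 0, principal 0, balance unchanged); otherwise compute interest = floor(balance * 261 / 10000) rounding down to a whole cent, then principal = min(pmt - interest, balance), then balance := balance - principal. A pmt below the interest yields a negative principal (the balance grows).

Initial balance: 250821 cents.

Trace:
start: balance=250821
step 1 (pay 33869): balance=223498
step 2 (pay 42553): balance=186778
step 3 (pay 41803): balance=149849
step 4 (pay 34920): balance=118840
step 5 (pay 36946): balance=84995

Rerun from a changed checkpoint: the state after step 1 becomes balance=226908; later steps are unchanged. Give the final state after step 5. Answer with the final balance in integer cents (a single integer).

88775

state after step 1 := balance=226908
step 2 (pay 42553): balance=190277
step 3 (pay 41803): balance=153440
step 4 (pay 34920): balance=122524
step 5 (pay 36946): balance=88775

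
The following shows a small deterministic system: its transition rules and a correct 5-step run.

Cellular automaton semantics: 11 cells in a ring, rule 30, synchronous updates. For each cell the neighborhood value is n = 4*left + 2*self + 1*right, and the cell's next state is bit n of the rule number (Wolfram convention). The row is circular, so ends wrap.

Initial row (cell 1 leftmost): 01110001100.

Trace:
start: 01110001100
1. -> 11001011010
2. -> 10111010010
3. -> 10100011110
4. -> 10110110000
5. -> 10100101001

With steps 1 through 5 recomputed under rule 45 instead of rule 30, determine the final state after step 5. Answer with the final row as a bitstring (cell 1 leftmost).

(re-executing steps 1..5 under rule 45; state before step 1: 01110001100)
1. -> 01000101001
2. -> 11010111001
3. -> 00111100001
4. -> 00100001101
5. -> 00101101011

00101101011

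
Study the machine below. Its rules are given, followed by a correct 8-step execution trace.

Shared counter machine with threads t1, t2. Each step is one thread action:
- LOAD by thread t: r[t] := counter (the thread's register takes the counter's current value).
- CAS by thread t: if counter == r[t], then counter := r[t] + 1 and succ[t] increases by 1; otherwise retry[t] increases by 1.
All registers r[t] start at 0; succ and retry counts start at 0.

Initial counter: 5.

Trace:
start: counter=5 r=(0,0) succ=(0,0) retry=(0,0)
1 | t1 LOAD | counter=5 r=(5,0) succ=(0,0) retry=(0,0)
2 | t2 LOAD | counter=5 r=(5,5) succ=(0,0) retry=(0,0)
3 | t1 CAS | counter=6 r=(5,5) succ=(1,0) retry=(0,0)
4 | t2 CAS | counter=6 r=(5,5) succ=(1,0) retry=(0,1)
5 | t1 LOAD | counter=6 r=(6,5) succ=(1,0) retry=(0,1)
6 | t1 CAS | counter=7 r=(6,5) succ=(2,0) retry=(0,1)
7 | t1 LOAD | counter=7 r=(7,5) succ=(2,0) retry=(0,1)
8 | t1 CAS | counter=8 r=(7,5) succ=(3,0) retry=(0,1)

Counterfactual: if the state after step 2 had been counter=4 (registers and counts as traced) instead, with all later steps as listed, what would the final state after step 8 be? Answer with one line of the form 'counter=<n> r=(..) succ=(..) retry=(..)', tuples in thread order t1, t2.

counter=6 r=(5,5) succ=(2,0) retry=(1,1)

state after step 2 := counter=4 r=(5,5) succ=(0,0) retry=(0,0)
3 | t1 CAS | counter=4 r=(5,5) succ=(0,0) retry=(1,0)
4 | t2 CAS | counter=4 r=(5,5) succ=(0,0) retry=(1,1)
5 | t1 LOAD | counter=4 r=(4,5) succ=(0,0) retry=(1,1)
6 | t1 CAS | counter=5 r=(4,5) succ=(1,0) retry=(1,1)
7 | t1 LOAD | counter=5 r=(5,5) succ=(1,0) retry=(1,1)
8 | t1 CAS | counter=6 r=(5,5) succ=(2,0) retry=(1,1)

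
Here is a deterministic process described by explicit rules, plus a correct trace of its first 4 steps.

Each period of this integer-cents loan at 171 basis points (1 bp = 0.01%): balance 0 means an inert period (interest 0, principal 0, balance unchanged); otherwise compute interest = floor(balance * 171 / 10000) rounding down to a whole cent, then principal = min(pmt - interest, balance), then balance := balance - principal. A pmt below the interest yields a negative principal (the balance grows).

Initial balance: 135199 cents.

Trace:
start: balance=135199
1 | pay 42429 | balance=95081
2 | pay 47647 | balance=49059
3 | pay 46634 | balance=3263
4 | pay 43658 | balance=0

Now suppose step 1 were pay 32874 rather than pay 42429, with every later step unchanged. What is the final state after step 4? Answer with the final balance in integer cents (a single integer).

0

(re-executing from step 1 with the substitution; state before step 1: balance=135199)
1 | pay 32874 | balance=104636
2 | pay 47647 | balance=58778
3 | pay 46634 | balance=13149
4 | pay 43658 | balance=0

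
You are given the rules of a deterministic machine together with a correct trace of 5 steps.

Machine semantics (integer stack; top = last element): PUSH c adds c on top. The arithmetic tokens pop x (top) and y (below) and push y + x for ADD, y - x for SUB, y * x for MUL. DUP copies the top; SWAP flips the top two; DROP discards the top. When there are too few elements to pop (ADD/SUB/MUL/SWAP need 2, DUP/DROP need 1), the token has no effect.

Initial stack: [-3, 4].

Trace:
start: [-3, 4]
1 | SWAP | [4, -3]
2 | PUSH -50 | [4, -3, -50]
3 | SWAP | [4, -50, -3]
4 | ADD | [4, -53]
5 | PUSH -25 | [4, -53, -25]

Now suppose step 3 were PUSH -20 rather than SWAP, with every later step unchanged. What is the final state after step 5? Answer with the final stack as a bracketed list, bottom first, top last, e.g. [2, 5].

[4, -3, -70, -25]

(re-executing from step 3 with the substitution; state before step 3: [4, -3, -50])
3 | PUSH -20 | [4, -3, -50, -20]
4 | ADD | [4, -3, -70]
5 | PUSH -25 | [4, -3, -70, -25]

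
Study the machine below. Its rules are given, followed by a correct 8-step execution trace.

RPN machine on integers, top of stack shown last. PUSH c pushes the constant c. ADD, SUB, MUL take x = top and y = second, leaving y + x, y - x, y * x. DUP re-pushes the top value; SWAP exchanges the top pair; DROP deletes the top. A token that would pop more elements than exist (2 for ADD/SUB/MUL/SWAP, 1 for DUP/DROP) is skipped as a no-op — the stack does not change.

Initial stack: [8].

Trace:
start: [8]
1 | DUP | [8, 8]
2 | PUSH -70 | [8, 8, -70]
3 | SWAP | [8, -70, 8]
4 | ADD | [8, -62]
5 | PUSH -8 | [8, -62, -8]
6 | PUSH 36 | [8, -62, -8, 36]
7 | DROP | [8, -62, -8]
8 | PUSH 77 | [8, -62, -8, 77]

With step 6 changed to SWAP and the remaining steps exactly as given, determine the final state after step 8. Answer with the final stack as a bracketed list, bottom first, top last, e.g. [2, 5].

[8, -8, 77]

(re-executing from step 6 with the substitution; state before step 6: [8, -62, -8])
6 | SWAP | [8, -8, -62]
7 | DROP | [8, -8]
8 | PUSH 77 | [8, -8, 77]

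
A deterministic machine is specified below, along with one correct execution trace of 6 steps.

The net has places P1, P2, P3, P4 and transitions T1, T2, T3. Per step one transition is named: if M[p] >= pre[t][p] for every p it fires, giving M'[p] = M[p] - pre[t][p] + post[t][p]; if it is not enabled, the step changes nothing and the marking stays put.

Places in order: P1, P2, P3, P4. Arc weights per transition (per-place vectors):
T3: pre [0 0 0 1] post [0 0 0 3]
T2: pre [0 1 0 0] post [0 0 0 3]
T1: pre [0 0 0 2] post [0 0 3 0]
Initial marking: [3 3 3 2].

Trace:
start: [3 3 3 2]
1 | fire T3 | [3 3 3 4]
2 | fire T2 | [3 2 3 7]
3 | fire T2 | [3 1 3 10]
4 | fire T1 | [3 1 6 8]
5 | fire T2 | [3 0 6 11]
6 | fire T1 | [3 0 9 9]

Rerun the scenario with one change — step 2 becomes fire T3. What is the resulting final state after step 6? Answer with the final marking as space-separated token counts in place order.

3 1 9 8

(re-executing from step 2 with the substitution; state before step 2: [3 3 3 4])
2 | fire T3 | [3 3 3 6]
3 | fire T2 | [3 2 3 9]
4 | fire T1 | [3 2 6 7]
5 | fire T2 | [3 1 6 10]
6 | fire T1 | [3 1 9 8]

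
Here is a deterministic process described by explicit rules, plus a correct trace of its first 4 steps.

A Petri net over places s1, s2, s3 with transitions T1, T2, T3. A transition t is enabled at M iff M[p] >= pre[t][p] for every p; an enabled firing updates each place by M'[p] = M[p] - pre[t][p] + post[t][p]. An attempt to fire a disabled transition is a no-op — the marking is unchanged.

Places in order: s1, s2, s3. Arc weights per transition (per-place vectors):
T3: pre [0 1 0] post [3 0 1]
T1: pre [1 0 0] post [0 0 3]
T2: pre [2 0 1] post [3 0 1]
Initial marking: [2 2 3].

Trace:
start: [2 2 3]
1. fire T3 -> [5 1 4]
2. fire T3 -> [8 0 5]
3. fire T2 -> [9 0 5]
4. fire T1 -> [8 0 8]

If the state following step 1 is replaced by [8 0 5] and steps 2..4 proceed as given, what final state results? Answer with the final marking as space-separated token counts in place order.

8 0 8

state after step 1 := [8 0 5]
2. fire T3 -> [8 0 5]
3. fire T2 -> [9 0 5]
4. fire T1 -> [8 0 8]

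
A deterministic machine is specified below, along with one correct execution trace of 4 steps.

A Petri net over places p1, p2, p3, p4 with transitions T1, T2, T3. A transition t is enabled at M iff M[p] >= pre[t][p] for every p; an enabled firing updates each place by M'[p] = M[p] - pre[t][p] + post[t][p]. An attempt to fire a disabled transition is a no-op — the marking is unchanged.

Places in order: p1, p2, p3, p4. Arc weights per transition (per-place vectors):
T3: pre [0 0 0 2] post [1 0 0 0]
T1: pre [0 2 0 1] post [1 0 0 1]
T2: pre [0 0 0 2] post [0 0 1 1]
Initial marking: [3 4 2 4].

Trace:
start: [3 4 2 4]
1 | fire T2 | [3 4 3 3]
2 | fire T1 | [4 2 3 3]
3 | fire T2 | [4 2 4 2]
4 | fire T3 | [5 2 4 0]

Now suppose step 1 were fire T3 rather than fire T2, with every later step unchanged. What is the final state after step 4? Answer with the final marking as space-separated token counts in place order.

5 2 3 1

(re-executing from step 1 with the substitution; state before step 1: [3 4 2 4])
1 | fire T3 | [4 4 2 2]
2 | fire T1 | [5 2 2 2]
3 | fire T2 | [5 2 3 1]
4 | fire T3 | [5 2 3 1]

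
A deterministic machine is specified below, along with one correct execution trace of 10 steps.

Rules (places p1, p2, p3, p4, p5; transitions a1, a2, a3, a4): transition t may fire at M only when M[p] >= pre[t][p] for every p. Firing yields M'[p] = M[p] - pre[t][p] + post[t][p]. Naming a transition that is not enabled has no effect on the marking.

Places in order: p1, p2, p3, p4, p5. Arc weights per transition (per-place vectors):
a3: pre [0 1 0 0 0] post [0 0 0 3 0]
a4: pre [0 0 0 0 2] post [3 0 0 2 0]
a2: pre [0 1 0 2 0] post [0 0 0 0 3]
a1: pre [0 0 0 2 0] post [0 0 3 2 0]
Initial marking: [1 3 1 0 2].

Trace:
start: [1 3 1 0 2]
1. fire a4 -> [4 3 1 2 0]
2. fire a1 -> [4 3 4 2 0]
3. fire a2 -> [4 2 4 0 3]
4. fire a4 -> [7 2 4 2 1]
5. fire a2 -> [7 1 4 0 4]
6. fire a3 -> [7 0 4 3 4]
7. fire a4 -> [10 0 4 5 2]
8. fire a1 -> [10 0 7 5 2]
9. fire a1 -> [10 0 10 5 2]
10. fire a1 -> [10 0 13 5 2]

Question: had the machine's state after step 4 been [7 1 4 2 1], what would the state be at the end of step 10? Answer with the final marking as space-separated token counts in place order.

state after step 4 := [7 1 4 2 1]
5. fire a2 -> [7 0 4 0 4]
6. fire a3 -> [7 0 4 0 4]
7. fire a4 -> [10 0 4 2 2]
8. fire a1 -> [10 0 7 2 2]
9. fire a1 -> [10 0 10 2 2]
10. fire a1 -> [10 0 13 2 2]

10 0 13 2 2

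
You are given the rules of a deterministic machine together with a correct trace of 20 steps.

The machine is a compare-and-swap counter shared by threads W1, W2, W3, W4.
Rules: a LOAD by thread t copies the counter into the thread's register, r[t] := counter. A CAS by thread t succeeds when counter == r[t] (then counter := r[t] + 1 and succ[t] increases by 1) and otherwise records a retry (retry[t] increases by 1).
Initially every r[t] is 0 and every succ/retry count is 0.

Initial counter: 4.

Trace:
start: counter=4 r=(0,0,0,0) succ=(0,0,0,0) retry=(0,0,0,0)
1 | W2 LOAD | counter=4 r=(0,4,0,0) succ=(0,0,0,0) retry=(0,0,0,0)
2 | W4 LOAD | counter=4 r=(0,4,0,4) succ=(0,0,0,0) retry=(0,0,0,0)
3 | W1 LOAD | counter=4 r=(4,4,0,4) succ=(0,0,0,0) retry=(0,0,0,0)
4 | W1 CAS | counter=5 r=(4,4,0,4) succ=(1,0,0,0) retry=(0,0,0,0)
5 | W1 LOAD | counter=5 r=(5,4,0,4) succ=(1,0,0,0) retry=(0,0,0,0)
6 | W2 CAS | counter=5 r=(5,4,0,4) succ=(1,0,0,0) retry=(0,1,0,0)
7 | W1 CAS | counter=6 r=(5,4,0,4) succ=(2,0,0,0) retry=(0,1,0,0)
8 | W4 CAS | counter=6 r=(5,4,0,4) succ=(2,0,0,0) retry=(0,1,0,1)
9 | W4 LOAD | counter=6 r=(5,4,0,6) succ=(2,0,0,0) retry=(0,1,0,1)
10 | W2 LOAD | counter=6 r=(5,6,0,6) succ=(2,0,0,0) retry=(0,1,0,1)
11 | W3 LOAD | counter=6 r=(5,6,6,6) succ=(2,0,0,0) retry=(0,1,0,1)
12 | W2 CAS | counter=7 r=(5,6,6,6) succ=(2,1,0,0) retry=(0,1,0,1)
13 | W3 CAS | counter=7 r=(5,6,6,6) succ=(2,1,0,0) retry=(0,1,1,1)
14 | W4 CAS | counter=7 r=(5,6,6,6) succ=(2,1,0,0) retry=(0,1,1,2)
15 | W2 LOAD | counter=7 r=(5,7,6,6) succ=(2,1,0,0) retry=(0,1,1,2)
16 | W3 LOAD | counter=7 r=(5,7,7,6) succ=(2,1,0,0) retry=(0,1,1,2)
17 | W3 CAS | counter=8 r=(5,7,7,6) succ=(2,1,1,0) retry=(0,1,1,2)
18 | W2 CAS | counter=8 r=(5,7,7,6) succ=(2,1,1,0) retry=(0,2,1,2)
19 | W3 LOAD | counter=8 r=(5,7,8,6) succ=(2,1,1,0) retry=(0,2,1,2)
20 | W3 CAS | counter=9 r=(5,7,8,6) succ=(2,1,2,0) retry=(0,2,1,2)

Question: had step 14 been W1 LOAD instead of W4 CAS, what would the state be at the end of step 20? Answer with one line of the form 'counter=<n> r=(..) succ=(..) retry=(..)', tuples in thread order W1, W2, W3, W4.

counter=9 r=(7,7,8,6) succ=(2,1,2,0) retry=(0,2,1,1)

(re-executing from step 14 with the substitution; state before step 14: counter=7 r=(5,6,6,6) succ=(2,1,0,0) retry=(0,1,1,1))
14 | W1 LOAD | counter=7 r=(7,6,6,6) succ=(2,1,0,0) retry=(0,1,1,1)
15 | W2 LOAD | counter=7 r=(7,7,6,6) succ=(2,1,0,0) retry=(0,1,1,1)
16 | W3 LOAD | counter=7 r=(7,7,7,6) succ=(2,1,0,0) retry=(0,1,1,1)
17 | W3 CAS | counter=8 r=(7,7,7,6) succ=(2,1,1,0) retry=(0,1,1,1)
18 | W2 CAS | counter=8 r=(7,7,7,6) succ=(2,1,1,0) retry=(0,2,1,1)
19 | W3 LOAD | counter=8 r=(7,7,8,6) succ=(2,1,1,0) retry=(0,2,1,1)
20 | W3 CAS | counter=9 r=(7,7,8,6) succ=(2,1,2,0) retry=(0,2,1,1)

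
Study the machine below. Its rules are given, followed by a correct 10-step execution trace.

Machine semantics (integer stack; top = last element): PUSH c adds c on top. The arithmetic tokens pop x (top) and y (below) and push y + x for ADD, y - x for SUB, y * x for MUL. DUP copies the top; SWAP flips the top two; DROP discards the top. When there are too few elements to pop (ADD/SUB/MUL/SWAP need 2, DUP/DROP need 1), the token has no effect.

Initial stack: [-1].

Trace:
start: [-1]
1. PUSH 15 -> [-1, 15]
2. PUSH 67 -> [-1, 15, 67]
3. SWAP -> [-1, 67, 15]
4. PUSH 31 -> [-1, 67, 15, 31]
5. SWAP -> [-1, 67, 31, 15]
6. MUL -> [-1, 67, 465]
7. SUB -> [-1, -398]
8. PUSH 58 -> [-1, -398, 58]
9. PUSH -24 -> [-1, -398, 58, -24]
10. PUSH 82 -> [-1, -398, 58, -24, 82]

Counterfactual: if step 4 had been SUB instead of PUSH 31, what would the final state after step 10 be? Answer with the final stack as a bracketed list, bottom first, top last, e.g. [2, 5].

(re-executing from step 4 with the substitution; state before step 4: [-1, 67, 15])
4. SUB -> [-1, 52]
5. SWAP -> [52, -1]
6. MUL -> [-52]
7. SUB -> [-52]
8. PUSH 58 -> [-52, 58]
9. PUSH -24 -> [-52, 58, -24]
10. PUSH 82 -> [-52, 58, -24, 82]

[-52, 58, -24, 82]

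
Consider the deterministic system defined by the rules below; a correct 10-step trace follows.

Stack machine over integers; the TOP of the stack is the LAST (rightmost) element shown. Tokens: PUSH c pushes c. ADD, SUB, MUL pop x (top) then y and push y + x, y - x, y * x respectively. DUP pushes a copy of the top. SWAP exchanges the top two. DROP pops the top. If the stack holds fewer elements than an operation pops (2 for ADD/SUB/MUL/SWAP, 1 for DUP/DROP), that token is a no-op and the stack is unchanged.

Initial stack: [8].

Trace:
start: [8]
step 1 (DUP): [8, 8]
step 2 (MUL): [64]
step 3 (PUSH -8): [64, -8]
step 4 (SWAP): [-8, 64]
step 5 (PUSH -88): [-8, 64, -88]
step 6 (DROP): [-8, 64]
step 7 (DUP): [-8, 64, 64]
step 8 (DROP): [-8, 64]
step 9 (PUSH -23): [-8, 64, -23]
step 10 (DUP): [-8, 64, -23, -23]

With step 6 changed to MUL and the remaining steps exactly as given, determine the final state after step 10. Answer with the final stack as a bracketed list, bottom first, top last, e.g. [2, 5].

[-8, -5632, -23, -23]

(re-executing from step 6 with the substitution; state before step 6: [-8, 64, -88])
step 6 (MUL): [-8, -5632]
step 7 (DUP): [-8, -5632, -5632]
step 8 (DROP): [-8, -5632]
step 9 (PUSH -23): [-8, -5632, -23]
step 10 (DUP): [-8, -5632, -23, -23]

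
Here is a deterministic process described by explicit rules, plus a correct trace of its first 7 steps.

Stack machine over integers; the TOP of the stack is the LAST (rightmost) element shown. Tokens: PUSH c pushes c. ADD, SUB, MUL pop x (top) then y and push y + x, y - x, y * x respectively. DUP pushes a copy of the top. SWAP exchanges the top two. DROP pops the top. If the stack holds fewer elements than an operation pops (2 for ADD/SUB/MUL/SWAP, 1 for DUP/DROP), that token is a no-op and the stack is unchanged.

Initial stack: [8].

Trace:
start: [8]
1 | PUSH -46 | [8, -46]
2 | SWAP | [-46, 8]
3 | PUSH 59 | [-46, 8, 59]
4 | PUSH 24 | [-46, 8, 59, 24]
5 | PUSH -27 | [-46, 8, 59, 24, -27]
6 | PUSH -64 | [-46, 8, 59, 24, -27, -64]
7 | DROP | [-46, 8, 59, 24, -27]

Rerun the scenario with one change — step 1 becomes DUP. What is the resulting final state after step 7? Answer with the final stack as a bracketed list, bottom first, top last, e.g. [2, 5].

[8, 8, 59, 24, -27]

(re-executing from step 1 with the substitution; state before step 1: [8])
1 | DUP | [8, 8]
2 | SWAP | [8, 8]
3 | PUSH 59 | [8, 8, 59]
4 | PUSH 24 | [8, 8, 59, 24]
5 | PUSH -27 | [8, 8, 59, 24, -27]
6 | PUSH -64 | [8, 8, 59, 24, -27, -64]
7 | DROP | [8, 8, 59, 24, -27]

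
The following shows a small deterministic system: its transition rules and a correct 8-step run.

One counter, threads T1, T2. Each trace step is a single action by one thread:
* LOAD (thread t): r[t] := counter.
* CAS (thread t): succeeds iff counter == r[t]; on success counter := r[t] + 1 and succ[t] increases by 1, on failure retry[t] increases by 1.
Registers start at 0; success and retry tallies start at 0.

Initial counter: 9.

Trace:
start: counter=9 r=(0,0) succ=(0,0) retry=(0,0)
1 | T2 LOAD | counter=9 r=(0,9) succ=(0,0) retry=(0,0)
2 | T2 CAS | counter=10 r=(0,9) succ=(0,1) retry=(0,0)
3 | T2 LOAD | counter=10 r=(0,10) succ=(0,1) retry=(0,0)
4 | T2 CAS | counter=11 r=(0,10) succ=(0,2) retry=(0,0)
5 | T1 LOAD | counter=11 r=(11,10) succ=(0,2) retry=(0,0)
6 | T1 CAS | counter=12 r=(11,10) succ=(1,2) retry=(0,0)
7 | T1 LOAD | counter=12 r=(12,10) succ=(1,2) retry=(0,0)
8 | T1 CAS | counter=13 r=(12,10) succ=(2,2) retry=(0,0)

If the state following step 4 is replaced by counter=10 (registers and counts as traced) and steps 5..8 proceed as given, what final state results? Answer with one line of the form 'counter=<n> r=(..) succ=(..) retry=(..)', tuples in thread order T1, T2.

counter=12 r=(11,10) succ=(2,2) retry=(0,0)

state after step 4 := counter=10 r=(0,10) succ=(0,2) retry=(0,0)
5 | T1 LOAD | counter=10 r=(10,10) succ=(0,2) retry=(0,0)
6 | T1 CAS | counter=11 r=(10,10) succ=(1,2) retry=(0,0)
7 | T1 LOAD | counter=11 r=(11,10) succ=(1,2) retry=(0,0)
8 | T1 CAS | counter=12 r=(11,10) succ=(2,2) retry=(0,0)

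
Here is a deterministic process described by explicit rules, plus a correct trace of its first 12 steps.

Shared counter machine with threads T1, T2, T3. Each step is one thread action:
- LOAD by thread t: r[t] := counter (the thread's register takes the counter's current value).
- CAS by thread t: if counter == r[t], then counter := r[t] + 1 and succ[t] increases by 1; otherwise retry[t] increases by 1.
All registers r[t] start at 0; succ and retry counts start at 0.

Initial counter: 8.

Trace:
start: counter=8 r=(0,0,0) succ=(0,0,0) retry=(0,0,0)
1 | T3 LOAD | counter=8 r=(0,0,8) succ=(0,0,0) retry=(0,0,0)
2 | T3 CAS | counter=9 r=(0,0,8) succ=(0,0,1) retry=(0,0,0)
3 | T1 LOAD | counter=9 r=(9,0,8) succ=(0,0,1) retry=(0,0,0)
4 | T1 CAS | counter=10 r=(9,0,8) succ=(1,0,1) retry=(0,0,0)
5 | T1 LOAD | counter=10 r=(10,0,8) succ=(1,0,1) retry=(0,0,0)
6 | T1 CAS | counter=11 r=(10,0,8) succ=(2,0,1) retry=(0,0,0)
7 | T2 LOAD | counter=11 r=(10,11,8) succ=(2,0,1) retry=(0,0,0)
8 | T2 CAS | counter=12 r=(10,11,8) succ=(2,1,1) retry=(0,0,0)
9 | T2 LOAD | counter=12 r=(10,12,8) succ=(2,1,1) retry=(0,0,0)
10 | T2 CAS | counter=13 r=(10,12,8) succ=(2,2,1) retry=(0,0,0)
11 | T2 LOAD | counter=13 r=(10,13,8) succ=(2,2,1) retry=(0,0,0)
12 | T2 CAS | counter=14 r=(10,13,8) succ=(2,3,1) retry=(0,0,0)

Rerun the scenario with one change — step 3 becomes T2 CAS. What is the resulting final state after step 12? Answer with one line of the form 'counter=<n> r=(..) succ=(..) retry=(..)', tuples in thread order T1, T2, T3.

counter=13 r=(9,12,8) succ=(1,3,1) retry=(1,1,0)

(re-executing from step 3 with the substitution; state before step 3: counter=9 r=(0,0,8) succ=(0,0,1) retry=(0,0,0))
3 | T2 CAS | counter=9 r=(0,0,8) succ=(0,0,1) retry=(0,1,0)
4 | T1 CAS | counter=9 r=(0,0,8) succ=(0,0,1) retry=(1,1,0)
5 | T1 LOAD | counter=9 r=(9,0,8) succ=(0,0,1) retry=(1,1,0)
6 | T1 CAS | counter=10 r=(9,0,8) succ=(1,0,1) retry=(1,1,0)
7 | T2 LOAD | counter=10 r=(9,10,8) succ=(1,0,1) retry=(1,1,0)
8 | T2 CAS | counter=11 r=(9,10,8) succ=(1,1,1) retry=(1,1,0)
9 | T2 LOAD | counter=11 r=(9,11,8) succ=(1,1,1) retry=(1,1,0)
10 | T2 CAS | counter=12 r=(9,11,8) succ=(1,2,1) retry=(1,1,0)
11 | T2 LOAD | counter=12 r=(9,12,8) succ=(1,2,1) retry=(1,1,0)
12 | T2 CAS | counter=13 r=(9,12,8) succ=(1,3,1) retry=(1,1,0)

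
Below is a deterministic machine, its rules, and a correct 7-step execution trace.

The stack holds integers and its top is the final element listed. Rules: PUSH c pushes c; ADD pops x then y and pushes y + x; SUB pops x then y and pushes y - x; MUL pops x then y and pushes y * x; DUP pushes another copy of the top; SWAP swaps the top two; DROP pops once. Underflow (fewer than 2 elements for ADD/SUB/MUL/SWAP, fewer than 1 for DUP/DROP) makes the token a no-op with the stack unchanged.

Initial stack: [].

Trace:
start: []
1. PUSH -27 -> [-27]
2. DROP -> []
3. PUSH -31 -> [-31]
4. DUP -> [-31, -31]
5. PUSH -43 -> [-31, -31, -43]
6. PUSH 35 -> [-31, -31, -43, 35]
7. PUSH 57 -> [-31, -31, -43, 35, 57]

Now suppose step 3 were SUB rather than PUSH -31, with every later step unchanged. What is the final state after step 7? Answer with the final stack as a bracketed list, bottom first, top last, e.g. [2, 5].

(re-executing from step 3 with the substitution; state before step 3: [])
3. SUB -> []
4. DUP -> []
5. PUSH -43 -> [-43]
6. PUSH 35 -> [-43, 35]
7. PUSH 57 -> [-43, 35, 57]

[-43, 35, 57]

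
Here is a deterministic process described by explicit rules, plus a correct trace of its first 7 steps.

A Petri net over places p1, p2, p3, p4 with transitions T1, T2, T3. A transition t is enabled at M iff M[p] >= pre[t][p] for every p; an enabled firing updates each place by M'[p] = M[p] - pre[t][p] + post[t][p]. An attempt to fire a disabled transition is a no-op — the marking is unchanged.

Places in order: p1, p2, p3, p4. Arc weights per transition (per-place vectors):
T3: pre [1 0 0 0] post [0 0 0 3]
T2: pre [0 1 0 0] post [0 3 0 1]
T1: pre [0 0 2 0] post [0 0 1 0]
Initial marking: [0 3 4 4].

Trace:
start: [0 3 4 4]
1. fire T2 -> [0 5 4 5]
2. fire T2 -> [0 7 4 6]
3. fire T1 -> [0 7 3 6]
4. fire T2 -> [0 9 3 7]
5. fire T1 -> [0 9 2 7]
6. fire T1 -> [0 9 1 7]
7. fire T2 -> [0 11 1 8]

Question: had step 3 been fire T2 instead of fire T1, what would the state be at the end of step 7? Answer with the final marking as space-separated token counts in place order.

0 13 2 9

(re-executing from step 3 with the substitution; state before step 3: [0 7 4 6])
3. fire T2 -> [0 9 4 7]
4. fire T2 -> [0 11 4 8]
5. fire T1 -> [0 11 3 8]
6. fire T1 -> [0 11 2 8]
7. fire T2 -> [0 13 2 9]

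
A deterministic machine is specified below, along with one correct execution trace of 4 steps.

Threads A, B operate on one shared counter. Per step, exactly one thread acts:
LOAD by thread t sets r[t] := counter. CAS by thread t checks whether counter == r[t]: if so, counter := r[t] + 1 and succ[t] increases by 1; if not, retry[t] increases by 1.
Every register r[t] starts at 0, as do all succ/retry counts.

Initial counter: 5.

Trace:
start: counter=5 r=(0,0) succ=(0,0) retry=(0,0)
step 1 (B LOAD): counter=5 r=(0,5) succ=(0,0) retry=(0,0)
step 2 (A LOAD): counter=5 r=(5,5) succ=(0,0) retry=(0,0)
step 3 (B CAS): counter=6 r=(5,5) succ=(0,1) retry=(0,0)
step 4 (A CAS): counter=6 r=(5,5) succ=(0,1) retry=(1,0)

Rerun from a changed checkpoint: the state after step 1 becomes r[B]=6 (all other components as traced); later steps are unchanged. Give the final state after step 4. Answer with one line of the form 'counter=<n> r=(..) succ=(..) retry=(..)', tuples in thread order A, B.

state after step 1 := counter=5 r=(0,6) succ=(0,0) retry=(0,0)
step 2 (A LOAD): counter=5 r=(5,6) succ=(0,0) retry=(0,0)
step 3 (B CAS): counter=5 r=(5,6) succ=(0,0) retry=(0,1)
step 4 (A CAS): counter=6 r=(5,6) succ=(1,0) retry=(0,1)

counter=6 r=(5,6) succ=(1,0) retry=(0,1)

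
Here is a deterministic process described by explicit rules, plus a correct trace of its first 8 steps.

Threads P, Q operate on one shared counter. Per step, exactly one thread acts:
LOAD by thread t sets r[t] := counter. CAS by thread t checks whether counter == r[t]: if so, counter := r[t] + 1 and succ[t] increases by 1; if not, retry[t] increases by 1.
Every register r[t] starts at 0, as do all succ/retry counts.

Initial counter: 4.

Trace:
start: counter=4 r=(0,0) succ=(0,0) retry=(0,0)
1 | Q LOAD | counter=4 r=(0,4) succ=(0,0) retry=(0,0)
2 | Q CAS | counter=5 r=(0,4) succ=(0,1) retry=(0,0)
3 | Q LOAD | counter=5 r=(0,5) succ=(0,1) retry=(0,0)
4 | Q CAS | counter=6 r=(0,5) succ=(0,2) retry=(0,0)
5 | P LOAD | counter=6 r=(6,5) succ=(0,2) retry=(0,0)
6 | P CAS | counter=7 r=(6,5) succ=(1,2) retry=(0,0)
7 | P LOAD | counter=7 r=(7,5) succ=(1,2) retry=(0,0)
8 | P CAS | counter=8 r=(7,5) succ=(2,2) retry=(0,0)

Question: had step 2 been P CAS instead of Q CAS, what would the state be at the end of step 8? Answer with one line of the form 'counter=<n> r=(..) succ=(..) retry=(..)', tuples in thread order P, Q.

(re-executing from step 2 with the substitution; state before step 2: counter=4 r=(0,4) succ=(0,0) retry=(0,0))
2 | P CAS | counter=4 r=(0,4) succ=(0,0) retry=(1,0)
3 | Q LOAD | counter=4 r=(0,4) succ=(0,0) retry=(1,0)
4 | Q CAS | counter=5 r=(0,4) succ=(0,1) retry=(1,0)
5 | P LOAD | counter=5 r=(5,4) succ=(0,1) retry=(1,0)
6 | P CAS | counter=6 r=(5,4) succ=(1,1) retry=(1,0)
7 | P LOAD | counter=6 r=(6,4) succ=(1,1) retry=(1,0)
8 | P CAS | counter=7 r=(6,4) succ=(2,1) retry=(1,0)

counter=7 r=(6,4) succ=(2,1) retry=(1,0)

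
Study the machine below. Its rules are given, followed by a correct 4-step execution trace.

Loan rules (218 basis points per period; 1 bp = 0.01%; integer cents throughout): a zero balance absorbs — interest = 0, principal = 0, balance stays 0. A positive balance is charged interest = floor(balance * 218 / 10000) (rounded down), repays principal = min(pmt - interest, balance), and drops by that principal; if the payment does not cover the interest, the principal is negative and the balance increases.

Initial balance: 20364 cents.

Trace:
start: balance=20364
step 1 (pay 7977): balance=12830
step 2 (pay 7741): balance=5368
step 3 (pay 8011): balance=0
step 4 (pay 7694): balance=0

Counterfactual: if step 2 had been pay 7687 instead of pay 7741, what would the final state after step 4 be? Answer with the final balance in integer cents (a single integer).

0

(re-executing from step 2 with the substitution; state before step 2: balance=12830)
step 2 (pay 7687): balance=5422
step 3 (pay 8011): balance=0
step 4 (pay 7694): balance=0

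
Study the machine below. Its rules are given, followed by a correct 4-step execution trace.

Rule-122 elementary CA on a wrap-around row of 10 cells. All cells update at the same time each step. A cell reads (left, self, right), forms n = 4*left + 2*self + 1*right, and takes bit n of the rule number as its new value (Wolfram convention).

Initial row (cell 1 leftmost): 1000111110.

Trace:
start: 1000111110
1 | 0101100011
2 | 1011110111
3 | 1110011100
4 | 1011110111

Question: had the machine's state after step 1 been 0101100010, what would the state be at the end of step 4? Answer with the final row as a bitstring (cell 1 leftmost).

state after step 1 := 0101100010
2 | 1011110101
3 | 1110011011
4 | 0011111110

0011111110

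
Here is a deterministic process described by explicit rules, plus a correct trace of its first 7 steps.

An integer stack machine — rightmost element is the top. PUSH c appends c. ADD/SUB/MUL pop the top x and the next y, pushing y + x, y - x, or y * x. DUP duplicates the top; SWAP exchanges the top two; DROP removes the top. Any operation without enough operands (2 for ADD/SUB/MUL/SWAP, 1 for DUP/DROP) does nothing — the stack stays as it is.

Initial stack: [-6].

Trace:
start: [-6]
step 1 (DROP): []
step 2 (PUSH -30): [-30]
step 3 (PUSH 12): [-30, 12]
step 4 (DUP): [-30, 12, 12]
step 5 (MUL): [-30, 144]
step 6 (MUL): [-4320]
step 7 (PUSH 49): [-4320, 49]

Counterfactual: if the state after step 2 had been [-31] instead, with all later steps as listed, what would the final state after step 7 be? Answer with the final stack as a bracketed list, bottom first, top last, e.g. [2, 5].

state after step 2 := [-31]
step 3 (PUSH 12): [-31, 12]
step 4 (DUP): [-31, 12, 12]
step 5 (MUL): [-31, 144]
step 6 (MUL): [-4464]
step 7 (PUSH 49): [-4464, 49]

[-4464, 49]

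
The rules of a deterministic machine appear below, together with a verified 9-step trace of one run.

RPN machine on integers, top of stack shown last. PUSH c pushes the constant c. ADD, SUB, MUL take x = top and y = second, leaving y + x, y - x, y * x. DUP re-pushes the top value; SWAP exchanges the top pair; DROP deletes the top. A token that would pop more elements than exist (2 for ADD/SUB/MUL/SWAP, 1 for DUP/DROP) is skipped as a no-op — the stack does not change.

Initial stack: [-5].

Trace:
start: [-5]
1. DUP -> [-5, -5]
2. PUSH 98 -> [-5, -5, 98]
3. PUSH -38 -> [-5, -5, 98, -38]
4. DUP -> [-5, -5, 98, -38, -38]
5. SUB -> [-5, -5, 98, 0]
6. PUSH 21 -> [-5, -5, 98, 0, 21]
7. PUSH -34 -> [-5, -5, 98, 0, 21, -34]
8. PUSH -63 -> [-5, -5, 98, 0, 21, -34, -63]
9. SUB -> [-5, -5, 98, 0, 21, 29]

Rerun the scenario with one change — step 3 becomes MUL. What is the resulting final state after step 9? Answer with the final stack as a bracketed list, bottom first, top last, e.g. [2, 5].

(re-executing from step 3 with the substitution; state before step 3: [-5, -5, 98])
3. MUL -> [-5, -490]
4. DUP -> [-5, -490, -490]
5. SUB -> [-5, 0]
6. PUSH 21 -> [-5, 0, 21]
7. PUSH -34 -> [-5, 0, 21, -34]
8. PUSH -63 -> [-5, 0, 21, -34, -63]
9. SUB -> [-5, 0, 21, 29]

[-5, 0, 21, 29]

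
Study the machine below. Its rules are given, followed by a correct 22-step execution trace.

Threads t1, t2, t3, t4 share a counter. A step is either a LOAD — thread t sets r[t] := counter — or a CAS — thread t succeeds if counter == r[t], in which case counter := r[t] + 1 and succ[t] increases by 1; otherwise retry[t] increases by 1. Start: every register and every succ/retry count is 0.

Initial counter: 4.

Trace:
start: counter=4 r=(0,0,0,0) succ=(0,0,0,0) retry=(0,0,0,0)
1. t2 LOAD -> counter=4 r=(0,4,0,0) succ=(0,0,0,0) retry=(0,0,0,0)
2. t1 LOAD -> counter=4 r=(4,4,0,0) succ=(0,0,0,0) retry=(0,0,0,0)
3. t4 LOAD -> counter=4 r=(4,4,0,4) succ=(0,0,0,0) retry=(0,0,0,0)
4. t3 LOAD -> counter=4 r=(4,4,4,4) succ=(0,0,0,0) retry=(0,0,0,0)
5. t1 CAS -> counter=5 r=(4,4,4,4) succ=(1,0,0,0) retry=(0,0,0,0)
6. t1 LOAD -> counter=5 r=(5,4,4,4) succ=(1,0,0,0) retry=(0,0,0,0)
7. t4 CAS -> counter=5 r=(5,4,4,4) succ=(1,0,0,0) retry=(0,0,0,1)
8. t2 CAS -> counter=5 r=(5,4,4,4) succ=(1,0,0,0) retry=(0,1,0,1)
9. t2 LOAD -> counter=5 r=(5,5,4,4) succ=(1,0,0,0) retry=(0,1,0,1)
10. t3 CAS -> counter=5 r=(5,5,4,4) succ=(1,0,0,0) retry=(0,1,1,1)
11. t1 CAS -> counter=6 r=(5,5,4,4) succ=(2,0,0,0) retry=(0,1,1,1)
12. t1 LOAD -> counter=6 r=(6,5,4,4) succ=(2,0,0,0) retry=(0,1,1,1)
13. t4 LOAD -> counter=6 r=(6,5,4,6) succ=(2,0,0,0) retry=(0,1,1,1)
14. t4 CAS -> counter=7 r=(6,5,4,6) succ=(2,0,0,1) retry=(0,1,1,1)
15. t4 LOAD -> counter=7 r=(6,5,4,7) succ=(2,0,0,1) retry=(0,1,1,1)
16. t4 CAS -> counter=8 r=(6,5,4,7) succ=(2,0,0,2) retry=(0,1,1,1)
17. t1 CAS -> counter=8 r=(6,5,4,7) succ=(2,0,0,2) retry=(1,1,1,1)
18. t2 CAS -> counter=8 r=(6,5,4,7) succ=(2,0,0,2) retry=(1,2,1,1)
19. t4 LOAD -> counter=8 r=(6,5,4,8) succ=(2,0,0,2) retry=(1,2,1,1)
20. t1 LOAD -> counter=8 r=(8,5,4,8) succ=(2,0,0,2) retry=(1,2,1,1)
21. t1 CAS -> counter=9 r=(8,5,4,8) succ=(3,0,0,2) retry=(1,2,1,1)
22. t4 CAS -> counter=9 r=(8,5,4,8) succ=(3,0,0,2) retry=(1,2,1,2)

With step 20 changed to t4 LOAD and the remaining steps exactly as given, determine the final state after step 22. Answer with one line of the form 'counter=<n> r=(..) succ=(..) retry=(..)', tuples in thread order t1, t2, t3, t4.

counter=9 r=(6,5,4,8) succ=(2,0,0,3) retry=(2,2,1,1)

(re-executing from step 20 with the substitution; state before step 20: counter=8 r=(6,5,4,8) succ=(2,0,0,2) retry=(1,2,1,1))
20. t4 LOAD -> counter=8 r=(6,5,4,8) succ=(2,0,0,2) retry=(1,2,1,1)
21. t1 CAS -> counter=8 r=(6,5,4,8) succ=(2,0,0,2) retry=(2,2,1,1)
22. t4 CAS -> counter=9 r=(6,5,4,8) succ=(2,0,0,3) retry=(2,2,1,1)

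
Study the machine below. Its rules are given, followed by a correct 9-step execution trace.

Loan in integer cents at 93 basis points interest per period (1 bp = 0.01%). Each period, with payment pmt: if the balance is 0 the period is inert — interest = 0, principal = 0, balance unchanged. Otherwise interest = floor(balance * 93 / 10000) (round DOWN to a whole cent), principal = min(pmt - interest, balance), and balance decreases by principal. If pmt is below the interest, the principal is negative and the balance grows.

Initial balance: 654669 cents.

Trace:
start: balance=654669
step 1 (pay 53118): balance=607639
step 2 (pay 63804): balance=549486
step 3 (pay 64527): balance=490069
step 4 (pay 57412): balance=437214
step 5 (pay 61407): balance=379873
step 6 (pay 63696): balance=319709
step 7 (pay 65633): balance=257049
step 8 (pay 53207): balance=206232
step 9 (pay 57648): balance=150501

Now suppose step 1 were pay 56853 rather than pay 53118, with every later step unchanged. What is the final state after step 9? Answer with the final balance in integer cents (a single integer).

(re-executing from step 1 with the substitution; state before step 1: balance=654669)
step 1 (pay 56853): balance=603904
step 2 (pay 63804): balance=545716
step 3 (pay 64527): balance=486264
step 4 (pay 57412): balance=433374
step 5 (pay 61407): balance=375997
step 6 (pay 63696): balance=315797
step 7 (pay 65633): balance=253100
step 8 (pay 53207): balance=202246
step 9 (pay 57648): balance=146478

146478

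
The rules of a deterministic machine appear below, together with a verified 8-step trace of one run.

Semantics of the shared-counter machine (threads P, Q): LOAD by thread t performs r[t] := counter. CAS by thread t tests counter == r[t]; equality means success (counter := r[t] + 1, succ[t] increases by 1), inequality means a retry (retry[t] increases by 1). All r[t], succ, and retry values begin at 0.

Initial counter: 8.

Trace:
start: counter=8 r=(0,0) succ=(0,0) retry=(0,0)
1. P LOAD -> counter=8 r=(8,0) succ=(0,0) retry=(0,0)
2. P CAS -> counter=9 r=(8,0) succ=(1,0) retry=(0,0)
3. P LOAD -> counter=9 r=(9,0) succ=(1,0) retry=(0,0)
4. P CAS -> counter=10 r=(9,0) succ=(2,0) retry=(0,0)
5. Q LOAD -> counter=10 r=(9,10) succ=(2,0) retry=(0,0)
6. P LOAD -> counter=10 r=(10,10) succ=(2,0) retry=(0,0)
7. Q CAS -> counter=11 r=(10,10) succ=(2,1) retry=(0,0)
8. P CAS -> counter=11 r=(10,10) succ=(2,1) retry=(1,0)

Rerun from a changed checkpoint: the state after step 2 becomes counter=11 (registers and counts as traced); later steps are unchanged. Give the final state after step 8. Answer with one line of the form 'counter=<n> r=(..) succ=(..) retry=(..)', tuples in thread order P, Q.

counter=13 r=(12,12) succ=(2,1) retry=(1,0)

state after step 2 := counter=11 r=(8,0) succ=(1,0) retry=(0,0)
3. P LOAD -> counter=11 r=(11,0) succ=(1,0) retry=(0,0)
4. P CAS -> counter=12 r=(11,0) succ=(2,0) retry=(0,0)
5. Q LOAD -> counter=12 r=(11,12) succ=(2,0) retry=(0,0)
6. P LOAD -> counter=12 r=(12,12) succ=(2,0) retry=(0,0)
7. Q CAS -> counter=13 r=(12,12) succ=(2,1) retry=(0,0)
8. P CAS -> counter=13 r=(12,12) succ=(2,1) retry=(1,0)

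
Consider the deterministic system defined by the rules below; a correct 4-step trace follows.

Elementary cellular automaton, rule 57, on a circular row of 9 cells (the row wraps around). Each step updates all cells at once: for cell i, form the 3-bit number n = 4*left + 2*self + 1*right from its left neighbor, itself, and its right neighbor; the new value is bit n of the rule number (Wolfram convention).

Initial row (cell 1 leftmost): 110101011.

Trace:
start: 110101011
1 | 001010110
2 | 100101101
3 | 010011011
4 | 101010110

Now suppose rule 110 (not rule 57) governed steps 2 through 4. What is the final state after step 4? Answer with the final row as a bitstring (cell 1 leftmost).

110000111

(re-executing steps 2..4 under rule 110; state before step 2: 001010110)
2 | 011111110
3 | 110000010
4 | 110000111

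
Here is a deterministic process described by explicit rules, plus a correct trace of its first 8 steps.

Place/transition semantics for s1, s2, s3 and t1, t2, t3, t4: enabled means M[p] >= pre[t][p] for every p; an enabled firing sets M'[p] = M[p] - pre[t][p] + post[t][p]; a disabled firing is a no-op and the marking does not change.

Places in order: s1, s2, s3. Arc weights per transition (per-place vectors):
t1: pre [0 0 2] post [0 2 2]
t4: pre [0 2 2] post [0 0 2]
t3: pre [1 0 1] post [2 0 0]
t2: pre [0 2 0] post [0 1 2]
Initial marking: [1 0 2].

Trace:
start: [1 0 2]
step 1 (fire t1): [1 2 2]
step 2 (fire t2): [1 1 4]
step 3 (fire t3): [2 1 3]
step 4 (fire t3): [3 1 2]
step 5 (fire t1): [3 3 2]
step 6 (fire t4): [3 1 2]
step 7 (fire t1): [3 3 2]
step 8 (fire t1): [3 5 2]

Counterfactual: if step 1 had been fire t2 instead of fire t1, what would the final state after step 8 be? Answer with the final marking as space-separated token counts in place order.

(re-executing from step 1 with the substitution; state before step 1: [1 0 2])
step 1 (fire t2): [1 0 2]
step 2 (fire t2): [1 0 2]
step 3 (fire t3): [2 0 1]
step 4 (fire t3): [3 0 0]
step 5 (fire t1): [3 0 0]
step 6 (fire t4): [3 0 0]
step 7 (fire t1): [3 0 0]
step 8 (fire t1): [3 0 0]

3 0 0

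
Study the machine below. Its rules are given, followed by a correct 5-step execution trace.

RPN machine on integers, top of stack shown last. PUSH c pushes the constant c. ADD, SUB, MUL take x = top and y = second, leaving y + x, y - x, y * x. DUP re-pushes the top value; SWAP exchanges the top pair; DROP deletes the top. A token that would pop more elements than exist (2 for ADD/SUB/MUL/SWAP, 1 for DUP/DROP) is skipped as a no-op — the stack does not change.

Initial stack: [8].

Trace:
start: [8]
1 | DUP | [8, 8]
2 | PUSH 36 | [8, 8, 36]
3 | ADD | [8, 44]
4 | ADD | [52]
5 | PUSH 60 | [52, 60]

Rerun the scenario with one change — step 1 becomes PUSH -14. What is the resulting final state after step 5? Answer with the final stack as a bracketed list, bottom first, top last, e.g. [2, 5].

[30, 60]

(re-executing from step 1 with the substitution; state before step 1: [8])
1 | PUSH -14 | [8, -14]
2 | PUSH 36 | [8, -14, 36]
3 | ADD | [8, 22]
4 | ADD | [30]
5 | PUSH 60 | [30, 60]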